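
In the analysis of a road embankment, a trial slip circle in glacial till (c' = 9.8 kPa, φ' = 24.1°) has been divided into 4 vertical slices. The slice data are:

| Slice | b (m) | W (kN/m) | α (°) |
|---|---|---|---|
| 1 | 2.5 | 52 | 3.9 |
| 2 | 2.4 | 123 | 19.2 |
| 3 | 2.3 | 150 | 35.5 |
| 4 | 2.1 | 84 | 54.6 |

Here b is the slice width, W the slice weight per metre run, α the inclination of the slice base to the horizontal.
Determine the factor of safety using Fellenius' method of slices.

Ordinary method of slices: FS = Σ[c'·Δl_i + (W_i cosα_i)·tanφ'] / Σ W_i sinα_i, with Δl_i = b_i / cosα_i.
Slice 1: Δl = 2.5/cos3.9° = 2.506 m; N'_1 = 52·cos3.9° = 51.9; c'Δl = 24.56; W sinα = 3.5
Slice 2: Δl = 2.4/cos19.2° = 2.541 m; N'_2 = 123·cos19.2° = 116.2; c'Δl = 24.91; W sinα = 40.5
Slice 3: Δl = 2.3/cos35.5° = 2.825 m; N'_3 = 150·cos35.5° = 122.1; c'Δl = 27.69; W sinα = 87.1
Slice 4: Δl = 2.1/cos54.6° = 3.625 m; N'_4 = 84·cos54.6° = 48.7; c'Δl = 35.53; W sinα = 68.5
Σc'Δl = 112.7 kN/m; ΣN' = 338.8 kN/m; ΣW sinα = 199.6 kN/m
Resisting = 112.7 + 338.8·tan24.1° = 112.7 + 151.6 = 264.2 kN/m
FS = 264.2 / 199.6 = 1.324

FS = 1.32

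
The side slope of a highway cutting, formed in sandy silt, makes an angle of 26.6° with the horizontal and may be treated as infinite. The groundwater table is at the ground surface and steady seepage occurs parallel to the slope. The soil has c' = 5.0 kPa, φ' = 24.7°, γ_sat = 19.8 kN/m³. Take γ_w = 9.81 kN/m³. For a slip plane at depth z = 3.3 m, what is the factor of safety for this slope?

With seepage parallel to the slope and the water table at the surface, the effective normal stress on the slip plane uses the buoyant unit weight γ' = γ_sat − γ_w while the driving shear stress uses γ_sat:
FS = [c' + γ' z cos²β tanφ'] / [γ_sat z sinβ cosβ]
γ' = 19.8 − 9.81 = 9.99 kN/m³
Numerator = 5.0 + 9.99·3.3·cos²26.6°·tan24.7° = 5.0 + 9.99·3.3·0.7995·0.4599 = 17.123 kPa
Denominator = 19.8·3.3·sin26.6°·cos26.6° = 19.8·3.3·0.4478·0.8942 = 26.160 kPa
FS = 17.123 / 26.160 = 0.655

FS = 0.65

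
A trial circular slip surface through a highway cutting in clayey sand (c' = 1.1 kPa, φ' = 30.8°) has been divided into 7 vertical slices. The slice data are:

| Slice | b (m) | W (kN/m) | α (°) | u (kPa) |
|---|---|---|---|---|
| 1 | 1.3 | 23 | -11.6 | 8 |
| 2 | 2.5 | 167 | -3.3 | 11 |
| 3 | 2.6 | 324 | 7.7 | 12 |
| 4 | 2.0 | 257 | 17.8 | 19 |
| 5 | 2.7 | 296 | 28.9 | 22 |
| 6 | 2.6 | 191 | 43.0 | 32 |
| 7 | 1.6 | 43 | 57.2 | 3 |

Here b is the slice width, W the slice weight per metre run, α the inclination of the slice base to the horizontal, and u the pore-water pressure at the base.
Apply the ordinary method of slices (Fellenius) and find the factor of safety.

Ordinary method of slices: FS = Σ[c'·Δl_i + (W_i cosα_i − u_i·Δl_i)·tanφ'] / Σ W_i sinα_i, with Δl_i = b_i / cosα_i.
Slice 1: Δl = 1.3/cos(-11.6°) = 1.327 m; N'_1 = 23·cos(-11.6°) − 8·1.327 = 11.9; c'Δl = 1.46; W sinα = -4.6
Slice 2: Δl = 2.5/cos(-3.3°) = 2.504 m; N'_2 = 167·cos(-3.3°) − 11·2.504 = 139.2; c'Δl = 2.75; W sinα = -9.6
Slice 3: Δl = 2.6/cos7.7° = 2.624 m; N'_3 = 324·cos7.7° − 12·2.624 = 289.6; c'Δl = 2.89; W sinα = 43.4
Slice 4: Δl = 2.0/cos17.8° = 2.101 m; N'_4 = 257·cos17.8° − 19·2.101 = 204.8; c'Δl = 2.31; W sinα = 78.6
Slice 5: Δl = 2.7/cos28.9° = 3.084 m; N'_5 = 296·cos28.9° − 22·3.084 = 191.3; c'Δl = 3.39; W sinα = 143.1
Slice 6: Δl = 2.6/cos43.0° = 3.555 m; N'_6 = 191·cos43.0° − 32·3.555 = 25.9; c'Δl = 3.91; W sinα = 130.3
Slice 7: Δl = 1.6/cos57.2° = 2.954 m; N'_7 = 43·cos57.2° − 3·2.954 = 14.4; c'Δl = 3.25; W sinα = 36.1
Σc'Δl = 20.0 kN/m; ΣN' = 877.1 kN/m; ΣW sinα = 417.2 kN/m
Resisting = 20.0 + 877.1·tan30.8° = 20.0 + 522.9 = 542.8 kN/m
FS = 542.8 / 417.2 = 1.301

FS = 1.30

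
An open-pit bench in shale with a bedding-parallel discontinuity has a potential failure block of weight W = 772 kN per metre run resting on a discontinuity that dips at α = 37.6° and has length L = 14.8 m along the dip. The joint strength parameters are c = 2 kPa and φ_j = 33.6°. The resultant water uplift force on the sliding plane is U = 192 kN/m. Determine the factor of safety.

Resolving the block weight along and normal to the plane and applying the Mohr–Coulomb strength on the joint:
N' = W cosα − U = 772·cos37.6° − 192 = 419.6 kN/m
Driving force T = W sinα = 772·sin37.6° = 471.0 kN/m
Resisting force R = c·L + N'·tanφ_j = 2·14.8 + 419.6·tan33.6° = 29.6 + 278.8 = 308.4 kN/m
FS = R / T = 308.4 / 471.0 = 0.655

FS = 0.65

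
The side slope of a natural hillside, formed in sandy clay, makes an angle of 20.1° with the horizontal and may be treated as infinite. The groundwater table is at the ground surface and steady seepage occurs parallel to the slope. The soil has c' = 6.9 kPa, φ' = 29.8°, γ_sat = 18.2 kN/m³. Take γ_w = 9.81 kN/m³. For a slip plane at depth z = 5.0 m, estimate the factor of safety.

With seepage parallel to the slope and the water table at the surface, the effective normal stress on the slip plane uses the buoyant unit weight γ' = γ_sat − γ_w while the driving shear stress uses γ_sat:
FS = [c' + γ' z cos²β tanφ'] / [γ_sat z sinβ cosβ]
γ' = 18.2 − 9.81 = 8.39 kN/m³
Numerator = 6.9 + 8.39·5.0·cos²20.1°·tan29.8° = 6.9 + 8.39·5.0·0.8819·0.5727 = 28.088 kPa
Denominator = 18.2·5.0·sin20.1°·cos20.1° = 18.2·5.0·0.3437·0.9391 = 29.368 kPa
FS = 28.088 / 29.368 = 0.956

FS = 0.96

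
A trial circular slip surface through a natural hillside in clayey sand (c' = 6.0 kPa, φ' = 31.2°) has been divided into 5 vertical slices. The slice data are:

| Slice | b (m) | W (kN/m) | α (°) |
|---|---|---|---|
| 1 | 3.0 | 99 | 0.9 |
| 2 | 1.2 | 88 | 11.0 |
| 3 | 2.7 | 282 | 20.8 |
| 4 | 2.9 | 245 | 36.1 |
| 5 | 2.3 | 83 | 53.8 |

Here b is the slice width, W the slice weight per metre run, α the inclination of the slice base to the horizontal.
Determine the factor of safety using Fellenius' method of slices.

FS = 1.54

Ordinary method of slices: FS = Σ[c'·Δl_i + (W_i cosα_i)·tanφ'] / Σ W_i sinα_i, with Δl_i = b_i / cosα_i.
Slice 1: Δl = 3.0/cos0.9° = 3.000 m; N'_1 = 99·cos0.9° = 99.0; c'Δl = 18.00; W sinα = 1.6
Slice 2: Δl = 1.2/cos11.0° = 1.222 m; N'_2 = 88·cos11.0° = 86.4; c'Δl = 7.33; W sinα = 16.8
Slice 3: Δl = 2.7/cos20.8° = 2.888 m; N'_3 = 282·cos20.8° = 263.6; c'Δl = 17.33; W sinα = 100.1
Slice 4: Δl = 2.9/cos36.1° = 3.589 m; N'_4 = 245·cos36.1° = 198.0; c'Δl = 21.53; W sinα = 144.4
Slice 5: Δl = 2.3/cos53.8° = 3.894 m; N'_5 = 83·cos53.8° = 49.0; c'Δl = 23.37; W sinα = 67.0
Σc'Δl = 87.6 kN/m; ΣN' = 696.0 kN/m; ΣW sinα = 329.8 kN/m
Resisting = 87.6 + 696.0·tan31.2° = 87.6 + 421.5 = 509.1 kN/m
FS = 509.1 / 329.8 = 1.543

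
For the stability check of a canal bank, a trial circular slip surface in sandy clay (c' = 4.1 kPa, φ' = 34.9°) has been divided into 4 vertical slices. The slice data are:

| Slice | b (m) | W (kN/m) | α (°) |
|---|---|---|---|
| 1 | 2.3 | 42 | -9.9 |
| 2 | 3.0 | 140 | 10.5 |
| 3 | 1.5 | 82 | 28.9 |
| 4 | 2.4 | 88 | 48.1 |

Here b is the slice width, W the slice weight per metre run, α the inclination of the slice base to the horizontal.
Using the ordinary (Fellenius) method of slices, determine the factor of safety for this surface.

FS = 2.11

Ordinary method of slices: FS = Σ[c'·Δl_i + (W_i cosα_i)·tanφ'] / Σ W_i sinα_i, with Δl_i = b_i / cosα_i.
Slice 1: Δl = 2.3/cos(-9.9°) = 2.335 m; N'_1 = 42·cos(-9.9°) = 41.4; c'Δl = 9.57; W sinα = -7.2
Slice 2: Δl = 3.0/cos10.5° = 3.051 m; N'_2 = 140·cos10.5° = 137.7; c'Δl = 12.51; W sinα = 25.5
Slice 3: Δl = 1.5/cos28.9° = 1.713 m; N'_3 = 82·cos28.9° = 71.8; c'Δl = 7.02; W sinα = 39.6
Slice 4: Δl = 2.4/cos48.1° = 3.594 m; N'_4 = 88·cos48.1° = 58.8; c'Δl = 14.73; W sinα = 65.5
Σc'Δl = 43.8 kN/m; ΣN' = 309.6 kN/m; ΣW sinα = 123.4 kN/m
Resisting = 43.8 + 309.6·tan34.9° = 43.8 + 216.0 = 259.8 kN/m
FS = 259.8 / 123.4 = 2.105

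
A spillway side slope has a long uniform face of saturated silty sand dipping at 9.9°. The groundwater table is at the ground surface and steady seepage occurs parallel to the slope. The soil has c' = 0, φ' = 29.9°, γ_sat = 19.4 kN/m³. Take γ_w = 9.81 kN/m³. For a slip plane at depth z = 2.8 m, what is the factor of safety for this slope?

FS = 1.63

With seepage parallel to the slope and the water table at the surface, the effective normal stress on the slip plane uses the buoyant unit weight γ' = γ_sat − γ_w while the driving shear stress uses γ_sat:
FS = [c' + γ' z cos²β tanφ'] / [γ_sat z sinβ cosβ]
(For c' = 0 this reduces to FS = (γ'/γ_sat)·tanφ'/tanβ.)
γ' = 19.4 − 9.81 = 9.59 kN/m³
Numerator = 0.0 + 9.59·2.8·cos²9.9°·tan29.9° = 0.0 + 9.59·2.8·0.9704·0.5750 = 14.984 kPa
Denominator = 19.4·2.8·sin9.9°·cos9.9° = 19.4·2.8·0.1719·0.9851 = 9.200 kPa
FS = 14.984 / 9.200 = 1.629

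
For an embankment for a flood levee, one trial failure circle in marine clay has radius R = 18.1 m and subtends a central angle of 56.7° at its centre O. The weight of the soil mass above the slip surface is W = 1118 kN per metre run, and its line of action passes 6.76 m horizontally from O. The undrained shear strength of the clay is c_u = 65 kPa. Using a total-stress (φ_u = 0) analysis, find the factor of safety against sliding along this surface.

FS = 2.79

Taking moments about the centre O, the resisting moment is provided by the undrained shear strength acting along the arc:
Arc length L_a = R·θ = 18.1·(56.7°·π/180) = 18.1·0.9896 = 17.91 m
M_R = c_u·L_a·R = 65·17.91·18.1 = 21073.2 kN·m/m
M_D = W·d = 1118·6.76 = 7557.7 kN·m/m
FS = M_R / M_D = 21073.2 / 7557.7 = 2.788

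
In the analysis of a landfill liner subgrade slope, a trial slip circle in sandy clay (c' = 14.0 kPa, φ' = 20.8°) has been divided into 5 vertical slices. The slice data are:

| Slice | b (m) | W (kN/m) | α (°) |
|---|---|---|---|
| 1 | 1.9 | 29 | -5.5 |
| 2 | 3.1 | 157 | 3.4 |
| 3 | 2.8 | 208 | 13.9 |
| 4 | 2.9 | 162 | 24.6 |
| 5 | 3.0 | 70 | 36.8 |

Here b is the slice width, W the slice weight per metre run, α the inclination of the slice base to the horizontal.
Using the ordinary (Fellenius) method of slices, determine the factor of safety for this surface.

FS = 2.61

Ordinary method of slices: FS = Σ[c'·Δl_i + (W_i cosα_i)·tanφ'] / Σ W_i sinα_i, with Δl_i = b_i / cosα_i.
Slice 1: Δl = 1.9/cos(-5.5°) = 1.909 m; N'_1 = 29·cos(-5.5°) = 28.9; c'Δl = 26.72; W sinα = -2.8
Slice 2: Δl = 3.1/cos3.4° = 3.105 m; N'_2 = 157·cos3.4° = 156.7; c'Δl = 43.48; W sinα = 9.3
Slice 3: Δl = 2.8/cos13.9° = 2.884 m; N'_3 = 208·cos13.9° = 201.9; c'Δl = 40.38; W sinα = 50.0
Slice 4: Δl = 2.9/cos24.6° = 3.189 m; N'_4 = 162·cos24.6° = 147.3; c'Δl = 44.65; W sinα = 67.4
Slice 5: Δl = 3.0/cos36.8° = 3.747 m; N'_5 = 70·cos36.8° = 56.1; c'Δl = 52.45; W sinα = 41.9
Σc'Δl = 207.7 kN/m; ΣN' = 590.8 kN/m; ΣW sinα = 165.9 kN/m
Resisting = 207.7 + 590.8·tan20.8° = 207.7 + 224.4 = 432.1 kN/m
FS = 432.1 / 165.9 = 2.605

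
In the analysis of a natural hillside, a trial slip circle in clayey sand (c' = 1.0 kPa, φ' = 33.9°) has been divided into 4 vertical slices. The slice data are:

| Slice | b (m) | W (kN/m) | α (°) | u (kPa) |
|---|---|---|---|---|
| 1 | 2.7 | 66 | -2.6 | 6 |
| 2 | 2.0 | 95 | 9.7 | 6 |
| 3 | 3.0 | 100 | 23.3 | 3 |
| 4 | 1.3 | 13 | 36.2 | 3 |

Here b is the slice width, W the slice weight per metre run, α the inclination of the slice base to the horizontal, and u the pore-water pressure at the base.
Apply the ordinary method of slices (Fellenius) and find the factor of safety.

FS = 2.60

Ordinary method of slices: FS = Σ[c'·Δl_i + (W_i cosα_i − u_i·Δl_i)·tanφ'] / Σ W_i sinα_i, with Δl_i = b_i / cosα_i.
Slice 1: Δl = 2.7/cos(-2.6°) = 2.703 m; N'_1 = 66·cos(-2.6°) − 6·2.703 = 49.7; c'Δl = 2.70; W sinα = -3.0
Slice 2: Δl = 2.0/cos9.7° = 2.029 m; N'_2 = 95·cos9.7° − 6·2.029 = 81.5; c'Δl = 2.03; W sinα = 16.0
Slice 3: Δl = 3.0/cos23.3° = 3.266 m; N'_3 = 100·cos23.3° − 3·3.266 = 82.0; c'Δl = 3.27; W sinα = 39.6
Slice 4: Δl = 1.3/cos36.2° = 1.611 m; N'_4 = 13·cos36.2° − 3·1.611 = 5.7; c'Δl = 1.61; W sinα = 7.7
Σc'Δl = 9.6 kN/m; ΣN' = 218.9 kN/m; ΣW sinα = 60.2 kN/m
Resisting = 9.6 + 218.9·tan33.9° = 9.6 + 147.1 = 156.7 kN/m
FS = 156.7 / 60.2 = 2.601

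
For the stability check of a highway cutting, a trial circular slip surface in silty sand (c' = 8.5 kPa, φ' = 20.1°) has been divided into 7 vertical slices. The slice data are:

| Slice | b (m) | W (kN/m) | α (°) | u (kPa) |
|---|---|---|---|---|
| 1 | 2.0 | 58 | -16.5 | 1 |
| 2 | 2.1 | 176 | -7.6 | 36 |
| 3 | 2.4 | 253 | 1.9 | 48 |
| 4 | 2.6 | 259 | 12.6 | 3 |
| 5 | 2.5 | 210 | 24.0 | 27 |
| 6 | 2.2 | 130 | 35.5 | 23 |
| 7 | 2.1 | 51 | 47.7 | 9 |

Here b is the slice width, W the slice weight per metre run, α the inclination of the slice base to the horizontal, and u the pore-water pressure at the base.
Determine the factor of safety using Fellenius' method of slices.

Ordinary method of slices: FS = Σ[c'·Δl_i + (W_i cosα_i − u_i·Δl_i)·tanφ'] / Σ W_i sinα_i, with Δl_i = b_i / cosα_i.
Slice 1: Δl = 2.0/cos(-16.5°) = 2.086 m; N'_1 = 58·cos(-16.5°) − 1·2.086 = 53.5; c'Δl = 17.73; W sinα = -16.5
Slice 2: Δl = 2.1/cos(-7.6°) = 2.119 m; N'_2 = 176·cos(-7.6°) − 36·2.119 = 98.2; c'Δl = 18.01; W sinα = -23.3
Slice 3: Δl = 2.4/cos1.9° = 2.401 m; N'_3 = 253·cos1.9° − 48·2.401 = 137.6; c'Δl = 20.41; W sinα = 8.4
Slice 4: Δl = 2.6/cos12.6° = 2.664 m; N'_4 = 259·cos12.6° − 3·2.664 = 244.8; c'Δl = 22.65; W sinα = 56.5
Slice 5: Δl = 2.5/cos24.0° = 2.737 m; N'_5 = 210·cos24.0° − 27·2.737 = 118.0; c'Δl = 23.26; W sinα = 85.4
Slice 6: Δl = 2.2/cos35.5° = 2.702 m; N'_6 = 130·cos35.5° − 23·2.702 = 43.7; c'Δl = 22.97; W sinα = 75.5
Slice 7: Δl = 2.1/cos47.7° = 3.120 m; N'_7 = 51·cos47.7° − 9·3.120 = 6.2; c'Δl = 26.52; W sinα = 37.7
Σc'Δl = 151.5 kN/m; ΣN' = 702.0 kN/m; ΣW sinα = 223.8 kN/m
Resisting = 151.5 + 702.0·tan20.1° = 151.5 + 256.9 = 408.4 kN/m
FS = 408.4 / 223.8 = 1.825

FS = 1.83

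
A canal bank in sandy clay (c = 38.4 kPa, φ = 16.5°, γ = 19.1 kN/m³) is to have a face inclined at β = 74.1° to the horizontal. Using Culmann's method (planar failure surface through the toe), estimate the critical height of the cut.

Culmann's analysis gives the critical failure plane at α_cr = (β + φ)/2 = (74.1 + 16.5)/2 = 45.3°, and the critical height
H_c = (4c/γ) · sinβ cosφ / [1 − cos(β − φ)]
    = (4·38.4/19.1) · sin74.1°·cos16.5° / [1 − cos(57.6°)]
    = 8.042 · 0.9617·0.9588 / [1 − 0.5358]
    = 8.042 · 0.9221 / 0.4642
    = 15.98 m

H_c = 15.98 m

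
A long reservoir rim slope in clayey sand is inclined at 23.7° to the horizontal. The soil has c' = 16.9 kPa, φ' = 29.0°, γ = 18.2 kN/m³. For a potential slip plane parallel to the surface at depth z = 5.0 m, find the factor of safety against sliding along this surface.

For an infinite slope with a slip plane parallel to the surface (no pore pressure): FS = [c' + γz cos²β tanφ'] / [γz sinβ cosβ].
γz = 18.2·5.0 = 91.00 kN/m²
Numerator = 16.9 + 91.00·cos²23.7°·tan29.0° = 16.9 + 91.00·0.8384·0.5543 = 59.193 kPa
Denominator = 91.00·sin23.7°·cos23.7° = 91.00·0.4019·0.9157 = 33.492 kPa
FS = 59.193 / 33.492 = 1.767

FS = 1.77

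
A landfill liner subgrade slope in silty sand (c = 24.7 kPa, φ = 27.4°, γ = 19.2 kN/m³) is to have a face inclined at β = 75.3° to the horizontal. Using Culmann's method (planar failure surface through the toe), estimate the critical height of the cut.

H_c = 13.41 m

Culmann's analysis gives the critical failure plane at α_cr = (β + φ)/2 = (75.3 + 27.4)/2 = 51.3°, and the critical height
H_c = (4c/γ) · sinβ cosφ / [1 − cos(β − φ)]
    = (4·24.7/19.2) · sin75.3°·cos27.4° / [1 − cos(47.9°)]
    = 5.146 · 0.9673·0.8878 / [1 − 0.6704]
    = 5.146 · 0.8588 / 0.3296
    = 13.41 m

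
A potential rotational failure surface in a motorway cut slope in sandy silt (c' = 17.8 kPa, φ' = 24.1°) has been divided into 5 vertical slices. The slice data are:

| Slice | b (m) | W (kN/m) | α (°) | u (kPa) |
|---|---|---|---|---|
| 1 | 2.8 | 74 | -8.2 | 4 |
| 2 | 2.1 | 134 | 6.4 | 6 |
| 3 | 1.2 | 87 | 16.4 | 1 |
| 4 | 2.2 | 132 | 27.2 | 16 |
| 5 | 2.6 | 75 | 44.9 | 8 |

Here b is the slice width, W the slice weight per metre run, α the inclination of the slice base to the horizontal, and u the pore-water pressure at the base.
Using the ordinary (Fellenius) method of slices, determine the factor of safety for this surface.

Ordinary method of slices: FS = Σ[c'·Δl_i + (W_i cosα_i − u_i·Δl_i)·tanφ'] / Σ W_i sinα_i, with Δl_i = b_i / cosα_i.
Slice 1: Δl = 2.8/cos(-8.2°) = 2.829 m; N'_1 = 74·cos(-8.2°) − 4·2.829 = 61.9; c'Δl = 50.35; W sinα = -10.6
Slice 2: Δl = 2.1/cos6.4° = 2.113 m; N'_2 = 134·cos6.4° − 6·2.113 = 120.5; c'Δl = 37.61; W sinα = 14.9
Slice 3: Δl = 1.2/cos16.4° = 1.251 m; N'_3 = 87·cos16.4° − 1·1.251 = 82.2; c'Δl = 22.27; W sinα = 24.6
Slice 4: Δl = 2.2/cos27.2° = 2.474 m; N'_4 = 132·cos27.2° − 16·2.474 = 77.8; c'Δl = 44.03; W sinα = 60.3
Slice 5: Δl = 2.6/cos44.9° = 3.671 m; N'_5 = 75·cos44.9° − 8·3.671 = 23.8; c'Δl = 65.34; W sinα = 52.9
Σc'Δl = 219.6 kN/m; ΣN' = 366.2 kN/m; ΣW sinα = 142.2 kN/m
Resisting = 219.6 + 366.2·tan24.1° = 219.6 + 163.8 = 383.4 kN/m
FS = 383.4 / 142.2 = 2.696

FS = 2.70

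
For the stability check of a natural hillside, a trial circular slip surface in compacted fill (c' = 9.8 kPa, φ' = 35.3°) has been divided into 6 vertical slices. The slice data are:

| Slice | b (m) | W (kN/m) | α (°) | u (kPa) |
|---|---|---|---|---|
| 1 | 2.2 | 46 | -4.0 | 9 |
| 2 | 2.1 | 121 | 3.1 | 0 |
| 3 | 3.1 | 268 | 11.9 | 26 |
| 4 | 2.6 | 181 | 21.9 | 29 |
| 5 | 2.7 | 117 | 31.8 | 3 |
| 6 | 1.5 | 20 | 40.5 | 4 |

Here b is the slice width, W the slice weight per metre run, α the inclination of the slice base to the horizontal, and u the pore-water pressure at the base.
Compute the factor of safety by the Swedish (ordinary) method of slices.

Ordinary method of slices: FS = Σ[c'·Δl_i + (W_i cosα_i − u_i·Δl_i)·tanφ'] / Σ W_i sinα_i, with Δl_i = b_i / cosα_i.
Slice 1: Δl = 2.2/cos(-4.0°) = 2.205 m; N'_1 = 46·cos(-4.0°) − 9·2.205 = 26.0; c'Δl = 21.61; W sinα = -3.2
Slice 2: Δl = 2.1/cos3.1° = 2.103 m; N'_2 = 121·cos3.1° − 0·2.103 = 120.8; c'Δl = 20.61; W sinα = 6.5
Slice 3: Δl = 3.1/cos11.9° = 3.168 m; N'_3 = 268·cos11.9° − 26·3.168 = 179.9; c'Δl = 31.05; W sinα = 55.3
Slice 4: Δl = 2.6/cos21.9° = 2.802 m; N'_4 = 181·cos21.9° − 29·2.802 = 86.7; c'Δl = 27.46; W sinα = 67.5
Slice 5: Δl = 2.7/cos31.8° = 3.177 m; N'_5 = 117·cos31.8° − 3·3.177 = 89.9; c'Δl = 31.13; W sinα = 61.7
Slice 6: Δl = 1.5/cos40.5° = 1.973 m; N'_6 = 20·cos40.5° − 4·1.973 = 7.3; c'Δl = 19.33; W sinα = 13.0
Σc'Δl = 151.2 kN/m; ΣN' = 510.6 kN/m; ΣW sinα = 200.8 kN/m
Resisting = 151.2 + 510.6·tan35.3° = 151.2 + 361.5 = 512.7 kN/m
FS = 512.7 / 200.8 = 2.554

FS = 2.55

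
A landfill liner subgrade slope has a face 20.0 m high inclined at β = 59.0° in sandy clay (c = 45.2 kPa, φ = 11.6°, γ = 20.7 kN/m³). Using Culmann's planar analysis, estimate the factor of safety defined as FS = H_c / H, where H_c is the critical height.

H_c = (4c/γ) · sinβ cosφ / [1 − cos(β − φ)]
    = (4·45.2/20.7) · sin59.0°·cos11.6° / [1 − cos47.4°]
    = 8.734 · 0.8397 / 0.3231 = 22.70 m
FS = H_c / H = 22.70 / 20.0 = 1.135

FS = 1.13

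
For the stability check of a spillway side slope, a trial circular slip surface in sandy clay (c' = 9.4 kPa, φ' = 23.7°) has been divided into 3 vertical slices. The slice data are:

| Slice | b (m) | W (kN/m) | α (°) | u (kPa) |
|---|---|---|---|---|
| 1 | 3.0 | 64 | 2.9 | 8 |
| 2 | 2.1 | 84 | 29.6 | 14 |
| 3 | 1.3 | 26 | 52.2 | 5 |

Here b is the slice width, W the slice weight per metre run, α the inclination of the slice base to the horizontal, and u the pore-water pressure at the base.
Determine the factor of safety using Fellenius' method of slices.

FS = 1.65

Ordinary method of slices: FS = Σ[c'·Δl_i + (W_i cosα_i − u_i·Δl_i)·tanφ'] / Σ W_i sinα_i, with Δl_i = b_i / cosα_i.
Slice 1: Δl = 3.0/cos2.9° = 3.004 m; N'_1 = 64·cos2.9° − 8·3.004 = 39.9; c'Δl = 28.24; W sinα = 3.2
Slice 2: Δl = 2.1/cos29.6° = 2.415 m; N'_2 = 84·cos29.6° − 14·2.415 = 39.2; c'Δl = 22.70; W sinα = 41.5
Slice 3: Δl = 1.3/cos52.2° = 2.121 m; N'_3 = 26·cos52.2° − 5·2.121 = 5.3; c'Δl = 19.94; W sinα = 20.5
Σc'Δl = 70.9 kN/m; ΣN' = 84.4 kN/m; ΣW sinα = 65.3 kN/m
Resisting = 70.9 + 84.4·tan23.7° = 70.9 + 37.1 = 107.9 kN/m
FS = 107.9 / 65.3 = 1.654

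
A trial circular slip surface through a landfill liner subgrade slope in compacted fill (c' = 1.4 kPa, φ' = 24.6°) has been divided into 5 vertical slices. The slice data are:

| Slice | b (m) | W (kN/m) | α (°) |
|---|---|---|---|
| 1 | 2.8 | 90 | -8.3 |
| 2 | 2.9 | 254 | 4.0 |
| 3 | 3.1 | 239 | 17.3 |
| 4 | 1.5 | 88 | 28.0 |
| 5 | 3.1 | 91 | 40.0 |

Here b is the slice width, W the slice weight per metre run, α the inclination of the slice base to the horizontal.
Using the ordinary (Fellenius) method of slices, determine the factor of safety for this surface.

FS = 1.99

Ordinary method of slices: FS = Σ[c'·Δl_i + (W_i cosα_i)·tanφ'] / Σ W_i sinα_i, with Δl_i = b_i / cosα_i.
Slice 1: Δl = 2.8/cos(-8.3°) = 2.830 m; N'_1 = 90·cos(-8.3°) = 89.1; c'Δl = 3.96; W sinα = -13.0
Slice 2: Δl = 2.9/cos4.0° = 2.907 m; N'_2 = 254·cos4.0° = 253.4; c'Δl = 4.07; W sinα = 17.7
Slice 3: Δl = 3.1/cos17.3° = 3.247 m; N'_3 = 239·cos17.3° = 228.2; c'Δl = 4.55; W sinα = 71.1
Slice 4: Δl = 1.5/cos28.0° = 1.699 m; N'_4 = 88·cos28.0° = 77.7; c'Δl = 2.38; W sinα = 41.3
Slice 5: Δl = 3.1/cos40.0° = 4.047 m; N'_5 = 91·cos40.0° = 69.7; c'Δl = 5.67; W sinα = 58.5
Σc'Δl = 20.6 kN/m; ΣN' = 718.0 kN/m; ΣW sinα = 175.6 kN/m
Resisting = 20.6 + 718.0·tan24.6° = 20.6 + 328.7 = 349.4 kN/m
FS = 349.4 / 175.6 = 1.989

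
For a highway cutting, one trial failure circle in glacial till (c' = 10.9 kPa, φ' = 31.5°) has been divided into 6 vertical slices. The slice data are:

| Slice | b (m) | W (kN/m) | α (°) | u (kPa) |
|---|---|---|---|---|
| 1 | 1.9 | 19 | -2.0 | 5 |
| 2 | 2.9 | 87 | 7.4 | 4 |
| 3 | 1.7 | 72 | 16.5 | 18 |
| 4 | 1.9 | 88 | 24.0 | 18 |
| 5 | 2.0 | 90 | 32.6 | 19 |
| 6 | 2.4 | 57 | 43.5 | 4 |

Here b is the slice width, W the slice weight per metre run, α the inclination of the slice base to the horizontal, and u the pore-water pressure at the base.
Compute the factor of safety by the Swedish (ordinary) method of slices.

Ordinary method of slices: FS = Σ[c'·Δl_i + (W_i cosα_i − u_i·Δl_i)·tanφ'] / Σ W_i sinα_i, with Δl_i = b_i / cosα_i.
Slice 1: Δl = 1.9/cos(-2.0°) = 1.901 m; N'_1 = 19·cos(-2.0°) − 5·1.901 = 9.5; c'Δl = 20.72; W sinα = -0.7
Slice 2: Δl = 2.9/cos7.4° = 2.924 m; N'_2 = 87·cos7.4° − 4·2.924 = 74.6; c'Δl = 31.88; W sinα = 11.2
Slice 3: Δl = 1.7/cos16.5° = 1.773 m; N'_3 = 72·cos16.5° − 18·1.773 = 37.1; c'Δl = 19.33; W sinα = 20.4
Slice 4: Δl = 1.9/cos24.0° = 2.080 m; N'_4 = 88·cos24.0° − 18·2.080 = 43.0; c'Δl = 22.67; W sinα = 35.8
Slice 5: Δl = 2.0/cos32.6° = 2.374 m; N'_5 = 90·cos32.6° − 19·2.374 = 30.7; c'Δl = 25.88; W sinα = 48.5
Slice 6: Δl = 2.4/cos43.5° = 3.309 m; N'_6 = 57·cos43.5° − 4·3.309 = 28.1; c'Δl = 36.06; W sinα = 39.2
Σc'Δl = 156.5 kN/m; ΣN' = 223.0 kN/m; ΣW sinα = 154.5 kN/m
Resisting = 156.5 + 223.0·tan31.5° = 156.5 + 136.6 = 293.2 kN/m
FS = 293.2 / 154.5 = 1.897

FS = 1.90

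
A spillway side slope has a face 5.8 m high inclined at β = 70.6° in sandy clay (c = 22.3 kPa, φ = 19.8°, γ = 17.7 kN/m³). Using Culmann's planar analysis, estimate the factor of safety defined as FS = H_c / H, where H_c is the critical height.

H_c = (4c/γ) · sinβ cosφ / [1 − cos(β − φ)]
    = (4·22.3/17.7) · sin70.6°·cos19.8° / [1 − cos50.8°]
    = 5.040 · 0.8875 / 0.3680 = 12.15 m
FS = H_c / H = 12.15 / 5.8 = 2.096

FS = 2.10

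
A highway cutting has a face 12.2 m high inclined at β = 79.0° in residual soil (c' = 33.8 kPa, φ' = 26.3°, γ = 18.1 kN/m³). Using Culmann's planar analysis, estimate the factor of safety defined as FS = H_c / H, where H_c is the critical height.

FS = 1.37

H_c = (4c'/γ) · sinβ cosφ' / [1 − cos(β − φ')]
    = (4·33.8/18.1) · sin79.0°·cos26.3° / [1 − cos52.7°]
    = 7.470 · 0.8800 / 0.3940 = 16.68 m
FS = H_c / H = 16.68 / 12.2 = 1.367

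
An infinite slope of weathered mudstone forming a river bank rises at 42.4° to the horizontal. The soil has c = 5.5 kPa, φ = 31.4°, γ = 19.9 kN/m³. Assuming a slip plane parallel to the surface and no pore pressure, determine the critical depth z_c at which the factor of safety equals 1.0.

Setting FS = 1.00 in FS = [c + γz cos²β tanφ] / [γz sinβ cosβ] and solving for z:
z = c / [γ cosβ (FS·sinβ − cosβ·tanφ)]
  = 5.5 / [19.9·cos42.4°·(1.00·sin42.4° − cos42.4°·tan31.4°)]
  = 5.5 / [19.9·0.7385·(1.00·0.6743 − 0.7385·0.6104)]
  = 5.5 / 3.2851 = 1.674 m

z_c = 1.67 m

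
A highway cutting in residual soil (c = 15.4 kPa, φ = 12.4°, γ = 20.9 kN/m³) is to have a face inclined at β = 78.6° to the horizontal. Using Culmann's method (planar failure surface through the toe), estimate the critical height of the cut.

Culmann's analysis gives the critical failure plane at α_cr = (β + φ)/2 = (78.6 + 12.4)/2 = 45.5°, and the critical height
H_c = (4c/γ) · sinβ cosφ / [1 − cos(β − φ)]
    = (4·15.4/20.9) · sin78.6°·cos12.4° / [1 − cos(66.2°)]
    = 2.947 · 0.9803·0.9767 / [1 − 0.4035]
    = 2.947 · 0.9574 / 0.5965
    = 4.73 m

H_c = 4.73 m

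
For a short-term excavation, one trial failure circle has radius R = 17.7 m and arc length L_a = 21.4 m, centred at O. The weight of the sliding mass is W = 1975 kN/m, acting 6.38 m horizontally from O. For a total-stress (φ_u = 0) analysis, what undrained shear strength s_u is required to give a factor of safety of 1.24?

FS = s_u·L_a·R / (W·d), so s_u = FS·W·d / (L_a·R).
s_u = 1.24·1975·6.38 / (21.40·17.7) = 15624.6 / 378.78 = 41.25 kPa

s_u = 41.2 kPa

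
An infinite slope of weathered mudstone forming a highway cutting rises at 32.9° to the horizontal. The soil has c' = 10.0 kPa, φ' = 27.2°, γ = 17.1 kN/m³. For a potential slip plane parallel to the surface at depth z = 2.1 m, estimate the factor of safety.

FS = 1.41

For an infinite slope with a slip plane parallel to the surface (no pore pressure): FS = [c' + γz cos²β tanφ'] / [γz sinβ cosβ].
γz = 17.1·2.1 = 35.91 kN/m²
Numerator = 10.0 + 35.91·cos²32.9°·tan27.2° = 10.0 + 35.91·0.7050·0.5139 = 23.010 kPa
Denominator = 35.91·sin32.9°·cos32.9° = 35.91·0.5432·0.8396 = 16.377 kPa
FS = 23.010 / 16.377 = 1.405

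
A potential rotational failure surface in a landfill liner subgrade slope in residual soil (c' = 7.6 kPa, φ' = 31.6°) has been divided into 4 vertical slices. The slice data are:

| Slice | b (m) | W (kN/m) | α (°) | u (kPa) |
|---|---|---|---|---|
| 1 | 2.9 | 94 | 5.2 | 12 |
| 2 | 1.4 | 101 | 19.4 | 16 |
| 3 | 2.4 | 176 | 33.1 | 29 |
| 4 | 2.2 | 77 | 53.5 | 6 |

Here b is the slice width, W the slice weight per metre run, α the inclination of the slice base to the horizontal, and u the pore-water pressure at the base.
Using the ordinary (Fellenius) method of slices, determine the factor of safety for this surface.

FS = 1.09

Ordinary method of slices: FS = Σ[c'·Δl_i + (W_i cosα_i − u_i·Δl_i)·tanφ'] / Σ W_i sinα_i, with Δl_i = b_i / cosα_i.
Slice 1: Δl = 2.9/cos5.2° = 2.912 m; N'_1 = 94·cos5.2° − 12·2.912 = 58.7; c'Δl = 22.13; W sinα = 8.5
Slice 2: Δl = 1.4/cos19.4° = 1.484 m; N'_2 = 101·cos19.4° − 16·1.484 = 71.5; c'Δl = 11.28; W sinα = 33.5
Slice 3: Δl = 2.4/cos33.1° = 2.865 m; N'_3 = 176·cos33.1° − 29·2.865 = 64.4; c'Δl = 21.77; W sinα = 96.1
Slice 4: Δl = 2.2/cos53.5° = 3.699 m; N'_4 = 77·cos53.5° − 6·3.699 = 23.6; c'Δl = 28.11; W sinα = 61.9
Σc'Δl = 83.3 kN/m; ΣN' = 218.2 kN/m; ΣW sinα = 200.1 kN/m
Resisting = 83.3 + 218.2·tan31.6° = 83.3 + 134.2 = 217.5 kN/m
FS = 217.5 / 200.1 = 1.087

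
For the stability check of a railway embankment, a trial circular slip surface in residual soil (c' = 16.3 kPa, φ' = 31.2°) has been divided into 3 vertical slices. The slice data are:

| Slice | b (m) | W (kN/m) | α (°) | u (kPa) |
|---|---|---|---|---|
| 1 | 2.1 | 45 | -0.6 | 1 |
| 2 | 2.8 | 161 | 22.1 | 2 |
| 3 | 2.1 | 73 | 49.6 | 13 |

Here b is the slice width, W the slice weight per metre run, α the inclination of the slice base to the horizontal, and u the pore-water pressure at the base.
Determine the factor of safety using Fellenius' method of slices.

Ordinary method of slices: FS = Σ[c'·Δl_i + (W_i cosα_i − u_i·Δl_i)·tanφ'] / Σ W_i sinα_i, with Δl_i = b_i / cosα_i.
Slice 1: Δl = 2.1/cos(-0.6°) = 2.100 m; N'_1 = 45·cos(-0.6°) − 1·2.100 = 42.9; c'Δl = 34.23; W sinα = -0.5
Slice 2: Δl = 2.8/cos22.1° = 3.022 m; N'_2 = 161·cos22.1° − 2·3.022 = 143.1; c'Δl = 49.26; W sinα = 60.6
Slice 3: Δl = 2.1/cos49.6° = 3.240 m; N'_3 = 73·cos49.6° − 13·3.240 = 5.2; c'Δl = 52.81; W sinα = 55.6
Σc'Δl = 136.3 kN/m; ΣN' = 191.2 kN/m; ΣW sinα = 115.7 kN/m
Resisting = 136.3 + 191.2·tan31.2° = 136.3 + 115.8 = 252.1 kN/m
FS = 252.1 / 115.7 = 2.179

FS = 2.18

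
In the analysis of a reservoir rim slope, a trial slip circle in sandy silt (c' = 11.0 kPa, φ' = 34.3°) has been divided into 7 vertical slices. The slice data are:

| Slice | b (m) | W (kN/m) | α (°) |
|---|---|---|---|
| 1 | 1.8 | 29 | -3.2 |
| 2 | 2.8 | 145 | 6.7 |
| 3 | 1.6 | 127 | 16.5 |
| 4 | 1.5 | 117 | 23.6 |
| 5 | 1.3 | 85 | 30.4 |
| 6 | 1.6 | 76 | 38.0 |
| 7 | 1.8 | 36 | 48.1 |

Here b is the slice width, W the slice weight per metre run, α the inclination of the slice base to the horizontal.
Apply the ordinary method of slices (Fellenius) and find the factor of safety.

FS = 2.50

Ordinary method of slices: FS = Σ[c'·Δl_i + (W_i cosα_i)·tanφ'] / Σ W_i sinα_i, with Δl_i = b_i / cosα_i.
Slice 1: Δl = 1.8/cos(-3.2°) = 1.803 m; N'_1 = 29·cos(-3.2°) = 29.0; c'Δl = 19.83; W sinα = -1.6
Slice 2: Δl = 2.8/cos6.7° = 2.819 m; N'_2 = 145·cos6.7° = 144.0; c'Δl = 31.01; W sinα = 16.9
Slice 3: Δl = 1.6/cos16.5° = 1.669 m; N'_3 = 127·cos16.5° = 121.8; c'Δl = 18.36; W sinα = 36.1
Slice 4: Δl = 1.5/cos23.6° = 1.637 m; N'_4 = 117·cos23.6° = 107.2; c'Δl = 18.01; W sinα = 46.8
Slice 5: Δl = 1.3/cos30.4° = 1.507 m; N'_5 = 85·cos30.4° = 73.3; c'Δl = 16.58; W sinα = 43.0
Slice 6: Δl = 1.6/cos38.0° = 2.030 m; N'_6 = 76·cos38.0° = 59.9; c'Δl = 22.33; W sinα = 46.8
Slice 7: Δl = 1.8/cos48.1° = 2.695 m; N'_7 = 36·cos48.1° = 24.0; c'Δl = 29.65; W sinα = 26.8
Σc'Δl = 155.8 kN/m; ΣN' = 559.2 kN/m; ΣW sinα = 214.8 kN/m
Resisting = 155.8 + 559.2·tan34.3° = 155.8 + 381.5 = 537.2 kN/m
FS = 537.2 / 214.8 = 2.501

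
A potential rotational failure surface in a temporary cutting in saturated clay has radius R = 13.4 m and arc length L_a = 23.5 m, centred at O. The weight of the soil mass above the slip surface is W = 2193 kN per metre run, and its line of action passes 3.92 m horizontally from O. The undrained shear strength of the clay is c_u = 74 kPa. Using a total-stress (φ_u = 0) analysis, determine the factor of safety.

Taking moments about the centre O, the resisting moment is provided by the undrained shear strength acting along the arc:
M_R = c_u·L_a·R = 74·23.50·13.4 = 23302.6 kN·m/m
M_D = W·d = 2193·3.92 = 8596.6 kN·m/m
FS = M_R / M_D = 23302.6 / 8596.6 = 2.711

FS = 2.71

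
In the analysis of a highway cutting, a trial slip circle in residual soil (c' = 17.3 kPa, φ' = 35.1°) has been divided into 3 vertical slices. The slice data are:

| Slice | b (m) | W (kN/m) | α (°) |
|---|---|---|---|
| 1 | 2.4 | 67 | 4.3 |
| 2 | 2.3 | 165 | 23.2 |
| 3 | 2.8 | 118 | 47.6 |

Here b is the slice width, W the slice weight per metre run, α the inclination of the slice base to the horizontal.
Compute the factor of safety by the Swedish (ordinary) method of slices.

FS = 2.33

Ordinary method of slices: FS = Σ[c'·Δl_i + (W_i cosα_i)·tanφ'] / Σ W_i sinα_i, with Δl_i = b_i / cosα_i.
Slice 1: Δl = 2.4/cos4.3° = 2.407 m; N'_1 = 67·cos4.3° = 66.8; c'Δl = 41.64; W sinα = 5.0
Slice 2: Δl = 2.3/cos23.2° = 2.502 m; N'_2 = 165·cos23.2° = 151.7; c'Δl = 43.29; W sinα = 65.0
Slice 3: Δl = 2.8/cos47.6° = 4.152 m; N'_3 = 118·cos47.6° = 79.6; c'Δl = 71.84; W sinα = 87.1
Σc'Δl = 156.8 kN/m; ΣN' = 298.0 kN/m; ΣW sinα = 157.2 kN/m
Resisting = 156.8 + 298.0·tan35.1° = 156.8 + 209.5 = 366.2 kN/m
FS = 366.2 / 157.2 = 2.330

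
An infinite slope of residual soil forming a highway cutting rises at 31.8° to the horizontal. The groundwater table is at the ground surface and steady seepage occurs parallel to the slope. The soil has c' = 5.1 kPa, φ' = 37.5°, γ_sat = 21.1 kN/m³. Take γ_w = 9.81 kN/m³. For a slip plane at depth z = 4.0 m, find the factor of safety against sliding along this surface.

FS = 0.80

With seepage parallel to the slope and the water table at the surface, the effective normal stress on the slip plane uses the buoyant unit weight γ' = γ_sat − γ_w while the driving shear stress uses γ_sat:
FS = [c' + γ' z cos²β tanφ'] / [γ_sat z sinβ cosβ]
γ' = 21.1 − 9.81 = 11.29 kN/m³
Numerator = 5.1 + 11.29·4.0·cos²31.8°·tan37.5° = 5.1 + 11.29·4.0·0.7223·0.7673 = 30.130 kPa
Denominator = 21.1·4.0·sin31.8°·cos31.8° = 21.1·4.0·0.5270·0.8499 = 37.799 kPa
FS = 30.130 / 37.799 = 0.797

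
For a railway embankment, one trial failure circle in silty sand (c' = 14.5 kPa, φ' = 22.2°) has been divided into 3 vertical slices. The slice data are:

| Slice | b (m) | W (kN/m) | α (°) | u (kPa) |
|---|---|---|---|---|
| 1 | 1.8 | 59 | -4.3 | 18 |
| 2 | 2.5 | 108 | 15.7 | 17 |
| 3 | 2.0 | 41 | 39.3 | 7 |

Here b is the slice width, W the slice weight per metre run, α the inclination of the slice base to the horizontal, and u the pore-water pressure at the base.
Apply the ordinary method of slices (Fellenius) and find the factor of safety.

FS = 2.80

Ordinary method of slices: FS = Σ[c'·Δl_i + (W_i cosα_i − u_i·Δl_i)·tanφ'] / Σ W_i sinα_i, with Δl_i = b_i / cosα_i.
Slice 1: Δl = 1.8/cos(-4.3°) = 1.805 m; N'_1 = 59·cos(-4.3°) − 18·1.805 = 26.3; c'Δl = 26.17; W sinα = -4.4
Slice 2: Δl = 2.5/cos15.7° = 2.597 m; N'_2 = 108·cos15.7° − 17·2.597 = 59.8; c'Δl = 37.65; W sinα = 29.2
Slice 3: Δl = 2.0/cos39.3° = 2.585 m; N'_3 = 41·cos39.3° − 7·2.585 = 13.6; c'Δl = 37.48; W sinα = 26.0
Σc'Δl = 101.3 kN/m; ΣN' = 99.8 kN/m; ΣW sinα = 50.8 kN/m
Resisting = 101.3 + 99.8·tan22.2° = 101.3 + 40.7 = 142.0 kN/m
FS = 142.0 / 50.8 = 2.798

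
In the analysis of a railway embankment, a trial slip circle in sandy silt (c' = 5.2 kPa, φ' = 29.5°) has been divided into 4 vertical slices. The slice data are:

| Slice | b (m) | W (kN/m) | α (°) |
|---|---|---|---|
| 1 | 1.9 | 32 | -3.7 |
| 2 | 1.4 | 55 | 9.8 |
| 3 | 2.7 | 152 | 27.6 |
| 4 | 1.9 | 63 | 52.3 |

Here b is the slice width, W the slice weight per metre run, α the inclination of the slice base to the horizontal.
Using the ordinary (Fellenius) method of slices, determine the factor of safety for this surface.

FS = 1.54

Ordinary method of slices: FS = Σ[c'·Δl_i + (W_i cosα_i)·tanφ'] / Σ W_i sinα_i, with Δl_i = b_i / cosα_i.
Slice 1: Δl = 1.9/cos(-3.7°) = 1.904 m; N'_1 = 32·cos(-3.7°) = 31.9; c'Δl = 9.90; W sinα = -2.1
Slice 2: Δl = 1.4/cos9.8° = 1.421 m; N'_2 = 55·cos9.8° = 54.2; c'Δl = 7.39; W sinα = 9.4
Slice 3: Δl = 2.7/cos27.6° = 3.047 m; N'_3 = 152·cos27.6° = 134.7; c'Δl = 15.84; W sinα = 70.4
Slice 4: Δl = 1.9/cos52.3° = 3.107 m; N'_4 = 63·cos52.3° = 38.5; c'Δl = 16.16; W sinα = 49.8
Σc'Δl = 49.3 kN/m; ΣN' = 259.4 kN/m; ΣW sinα = 127.6 kN/m
Resisting = 49.3 + 259.4·tan29.5° = 49.3 + 146.7 = 196.0 kN/m
FS = 196.0 / 127.6 = 1.537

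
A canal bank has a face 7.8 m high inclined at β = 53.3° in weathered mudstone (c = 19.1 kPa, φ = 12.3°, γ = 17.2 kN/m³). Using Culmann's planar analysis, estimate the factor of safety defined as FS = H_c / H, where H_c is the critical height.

H_c = (4c/γ) · sinβ cosφ / [1 − cos(β − φ)]
    = (4·19.1/17.2) · sin53.3°·cos12.3° / [1 − cos41.0°]
    = 4.442 · 0.7834 / 0.2453 = 14.19 m
FS = H_c / H = 14.19 / 7.8 = 1.819

FS = 1.82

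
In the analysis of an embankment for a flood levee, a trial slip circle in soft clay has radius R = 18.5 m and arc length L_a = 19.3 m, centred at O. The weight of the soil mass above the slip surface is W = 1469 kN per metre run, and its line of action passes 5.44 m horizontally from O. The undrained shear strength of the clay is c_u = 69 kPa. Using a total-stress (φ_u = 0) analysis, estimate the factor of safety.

Taking moments about the centre O, the resisting moment is provided by the undrained shear strength acting along the arc:
M_R = c_u·L_a·R = 69·19.30·18.5 = 24636.5 kN·m/m
M_D = W·d = 1469·5.44 = 7991.4 kN·m/m
FS = M_R / M_D = 24636.5 / 7991.4 = 3.083

FS = 3.08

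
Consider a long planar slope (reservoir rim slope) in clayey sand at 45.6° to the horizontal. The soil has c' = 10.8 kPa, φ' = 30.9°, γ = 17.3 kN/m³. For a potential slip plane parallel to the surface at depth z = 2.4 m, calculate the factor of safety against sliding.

FS = 1.11

For an infinite slope with a slip plane parallel to the surface (no pore pressure): FS = [c' + γz cos²β tanφ'] / [γz sinβ cosβ].
γz = 17.3·2.4 = 41.52 kN/m²
Numerator = 10.8 + 41.52·cos²45.6°·tan30.9° = 10.8 + 41.52·0.4895·0.5985 = 22.964 kPa
Denominator = 41.52·sin45.6°·cos45.6° = 41.52·0.7145·0.6997 = 20.755 kPa
FS = 22.964 / 20.755 = 1.106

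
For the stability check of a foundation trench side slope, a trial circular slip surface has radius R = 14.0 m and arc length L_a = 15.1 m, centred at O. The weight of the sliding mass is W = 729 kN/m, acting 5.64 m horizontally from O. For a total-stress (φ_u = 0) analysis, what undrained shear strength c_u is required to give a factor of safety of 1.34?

FS = c_u·L_a·R / (W·d), so c_u = FS·W·d / (L_a·R).
c_u = 1.34·729·5.64 / (15.10·14.0) = 5509.5 / 211.40 = 26.06 kPa

c_u = 26.1 kPa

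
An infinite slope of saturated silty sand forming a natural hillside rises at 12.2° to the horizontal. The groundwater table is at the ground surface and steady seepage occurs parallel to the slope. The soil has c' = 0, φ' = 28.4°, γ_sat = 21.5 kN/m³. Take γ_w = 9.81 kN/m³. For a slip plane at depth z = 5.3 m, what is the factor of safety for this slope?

With seepage parallel to the slope and the water table at the surface, the effective normal stress on the slip plane uses the buoyant unit weight γ' = γ_sat − γ_w while the driving shear stress uses γ_sat:
FS = [c' + γ' z cos²β tanφ'] / [γ_sat z sinβ cosβ]
(For c' = 0 this reduces to FS = (γ'/γ_sat)·tanφ'/tanβ.)
γ' = 21.5 − 9.81 = 11.69 kN/m³
Numerator = 0.0 + 11.69·5.3·cos²12.2°·tan28.4° = 0.0 + 11.69·5.3·0.9553·0.5407 = 32.004 kPa
Denominator = 21.5·5.3·sin12.2°·cos12.2° = 21.5·5.3·0.2113·0.9774 = 23.537 kPa
FS = 32.004 / 23.537 = 1.360

FS = 1.36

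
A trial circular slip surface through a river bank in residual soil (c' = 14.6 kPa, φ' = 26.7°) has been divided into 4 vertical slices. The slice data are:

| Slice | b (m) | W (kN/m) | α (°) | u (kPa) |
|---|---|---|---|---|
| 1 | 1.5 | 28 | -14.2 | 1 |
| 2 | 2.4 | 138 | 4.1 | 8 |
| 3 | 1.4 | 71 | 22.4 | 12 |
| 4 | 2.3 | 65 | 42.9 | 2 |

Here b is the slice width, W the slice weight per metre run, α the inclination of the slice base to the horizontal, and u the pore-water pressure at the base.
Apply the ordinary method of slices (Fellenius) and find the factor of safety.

Ordinary method of slices: FS = Σ[c'·Δl_i + (W_i cosα_i − u_i·Δl_i)·tanφ'] / Σ W_i sinα_i, with Δl_i = b_i / cosα_i.
Slice 1: Δl = 1.5/cos(-14.2°) = 1.547 m; N'_1 = 28·cos(-14.2°) − 1·1.547 = 25.6; c'Δl = 22.59; W sinα = -6.9
Slice 2: Δl = 2.4/cos4.1° = 2.406 m; N'_2 = 138·cos4.1° − 8·2.406 = 118.4; c'Δl = 35.13; W sinα = 9.9
Slice 3: Δl = 1.4/cos22.4° = 1.514 m; N'_3 = 71·cos22.4° − 12·1.514 = 47.5; c'Δl = 22.11; W sinα = 27.1
Slice 4: Δl = 2.3/cos42.9° = 3.140 m; N'_4 = 65·cos42.9° − 2·3.140 = 41.3; c'Δl = 45.84; W sinα = 44.2
Σc'Δl = 125.7 kN/m; ΣN' = 232.8 kN/m; ΣW sinα = 74.3 kN/m
Resisting = 125.7 + 232.8·tan26.7° = 125.7 + 117.1 = 242.8 kN/m
FS = 242.8 / 74.3 = 3.267

FS = 3.27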